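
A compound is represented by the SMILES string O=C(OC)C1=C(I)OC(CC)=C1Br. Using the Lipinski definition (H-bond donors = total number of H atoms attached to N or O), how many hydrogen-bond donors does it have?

0

Donors: find every N or O and count the H atoms it carries.
  atom 1 (O): bond orders sum to 2 → 0 H
  atom 3 (O): bond orders sum to 2 → 0 H
  atom 8 (O): bond orders sum to 2 → 0 H
Lipinski HBD = 0.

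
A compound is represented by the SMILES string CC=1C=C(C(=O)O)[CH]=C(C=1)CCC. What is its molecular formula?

Walk through each heavy atom and fill implicit hydrogens from standard valence (C 4, N 3, O 2, S 2, halogen 1):
  atom 1: C, bond orders sum to 1 (valence 4) → 3 H
  atom 2: C, bond orders sum to 4 (valence 4) → 0 H
  atom 3: C, bond orders sum to 3 (valence 4) → 1 H
  atom 4: C, bond orders sum to 4 (valence 4) → 0 H
  atom 5: C, bond orders sum to 4 (valence 4) → 0 H
  atom 6: O, bond orders sum to 2 (valence 2) → 0 H
  atom 7: O, bond orders sum to 1 (valence 2) → 1 H
  atom 8: C with explicit H count 1
  atom 9: C, bond orders sum to 4 (valence 4) → 0 H
  atom 10: C, bond orders sum to 3 (valence 4) → 1 H
  atom 11: C, bond orders sum to 2 (valence 4) → 2 H
  atom 12: C, bond orders sum to 2 (valence 4) → 2 H
  atom 13: C, bond orders sum to 1 (valence 4) → 3 H
Totals → C:11, H:14, O:2.

C11H14O2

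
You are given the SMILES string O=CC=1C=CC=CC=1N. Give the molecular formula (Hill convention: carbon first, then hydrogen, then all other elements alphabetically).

Walk through each heavy atom and fill implicit hydrogens from standard valence (C 4, N 3, O 2, S 2, halogen 1):
  atom 1: O, bond orders sum to 2 (valence 2) → 0 H
  atom 2: C, bond orders sum to 3 (valence 4) → 1 H
  atom 3: C, bond orders sum to 4 (valence 4) → 0 H
  atom 4: C, bond orders sum to 3 (valence 4) → 1 H
  atom 5: C, bond orders sum to 3 (valence 4) → 1 H
  atom 6: C, bond orders sum to 3 (valence 4) → 1 H
  atom 7: C, bond orders sum to 3 (valence 4) → 1 H
  atom 8: C, bond orders sum to 4 (valence 4) → 0 H
  atom 9: N, bond orders sum to 1 (valence 3) → 2 H
Totals → C:7, H:7, N:1, O:1.

C7H7NO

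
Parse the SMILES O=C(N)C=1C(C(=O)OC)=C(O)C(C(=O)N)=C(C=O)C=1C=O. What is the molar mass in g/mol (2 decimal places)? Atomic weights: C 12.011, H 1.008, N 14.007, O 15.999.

294.22 g/mol

First, the molecular formula is C12H10N2O7 (counting implicit H from valence).
  C: 12 × 12.011 = 144.132
  H: 10 × 1.008 = 10.080
  N: 2 × 14.007 = 28.014
  O: 7 × 15.999 = 111.993
Sum: 12×12.011 + 10×1.008 + 2×14.007 + 7×15.999 = 294.219 → 294.22 g/mol.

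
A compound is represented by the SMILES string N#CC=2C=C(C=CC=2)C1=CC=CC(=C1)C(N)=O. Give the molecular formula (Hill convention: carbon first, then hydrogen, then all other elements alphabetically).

Walk through each heavy atom and fill implicit hydrogens from standard valence (C 4, N 3, O 2, S 2, halogen 1):
  atom 1: N, bond orders sum to 3 (valence 3) → 0 H
  atom 2: C, bond orders sum to 4 (valence 4) → 0 H
  atom 3: C, bond orders sum to 4 (valence 4) → 0 H
  atom 4: C, bond orders sum to 3 (valence 4) → 1 H
  atom 5: C, bond orders sum to 4 (valence 4) → 0 H
  atom 6: C, bond orders sum to 3 (valence 4) → 1 H
  atom 7: C, bond orders sum to 3 (valence 4) → 1 H
  atom 8: C, bond orders sum to 3 (valence 4) → 1 H
  atom 9: C, bond orders sum to 4 (valence 4) → 0 H
  atom 10: C, bond orders sum to 3 (valence 4) → 1 H
  atom 11: C, bond orders sum to 3 (valence 4) → 1 H
  atom 12: C, bond orders sum to 3 (valence 4) → 1 H
  atom 13: C, bond orders sum to 4 (valence 4) → 0 H
  atom 14: C, bond orders sum to 3 (valence 4) → 1 H
  atom 15: C, bond orders sum to 4 (valence 4) → 0 H
  atom 16: N, bond orders sum to 1 (valence 3) → 2 H
  atom 17: O, bond orders sum to 2 (valence 2) → 0 H
Totals → C:14, H:10, N:2, O:1.

C14H10N2O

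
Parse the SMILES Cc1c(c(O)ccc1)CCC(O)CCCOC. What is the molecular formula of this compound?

Walk through each heavy atom and fill implicit hydrogens from standard valence (C 4, N 3, O 2, S 2, halogen 1); for lowercase aromatic atoms, an aromatic c carries 1 H when it has two neighbours and 0 H with three, and aromatic n carries 0 H:
  atom 1: C, bond orders sum to 1 (valence 4) → 3 H
  atom 2: aromatic c, 3 neighbours → 0 H
  atom 3: aromatic c, 3 neighbours → 0 H
  atom 4: aromatic c, 3 neighbours → 0 H
  atom 5: O, bond orders sum to 1 (valence 2) → 1 H
  atom 6: aromatic c, 2 neighbours → 1 H
  atom 7: aromatic c, 2 neighbours → 1 H
  atom 8: aromatic c, 2 neighbours → 1 H
  atom 9: C, bond orders sum to 2 (valence 4) → 2 H
  atom 10: C, bond orders sum to 2 (valence 4) → 2 H
  atom 11: C, bond orders sum to 3 (valence 4) → 1 H
  atom 12: O, bond orders sum to 1 (valence 2) → 1 H
  atom 13: C, bond orders sum to 2 (valence 4) → 2 H
  atom 14: C, bond orders sum to 2 (valence 4) → 2 H
  atom 15: C, bond orders sum to 2 (valence 4) → 2 H
  atom 16: O, bond orders sum to 2 (valence 2) → 0 H
  atom 17: C, bond orders sum to 1 (valence 4) → 3 H
Totals → C:14, H:22, O:3.
In Hill order: C14H22O3.

C14H22O3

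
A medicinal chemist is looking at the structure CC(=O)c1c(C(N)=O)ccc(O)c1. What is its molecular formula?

Walk through each heavy atom and fill implicit hydrogens from standard valence (C 4, N 3, O 2, S 2, halogen 1); for lowercase aromatic atoms, an aromatic c carries 1 H when it has two neighbours and 0 H with three, and aromatic n carries 0 H:
  atom 1: C, bond orders sum to 1 (valence 4) → 3 H
  atom 2: C, bond orders sum to 4 (valence 4) → 0 H
  atom 3: O, bond orders sum to 2 (valence 2) → 0 H
  atom 4: aromatic c, 3 neighbours → 0 H
  atom 5: aromatic c, 3 neighbours → 0 H
  atom 6: C, bond orders sum to 4 (valence 4) → 0 H
  atom 7: N, bond orders sum to 1 (valence 3) → 2 H
  atom 8: O, bond orders sum to 2 (valence 2) → 0 H
  atom 9: aromatic c, 2 neighbours → 1 H
  atom 10: aromatic c, 2 neighbours → 1 H
  atom 11: aromatic c, 3 neighbours → 0 H
  atom 12: O, bond orders sum to 1 (valence 2) → 1 H
  atom 13: aromatic c, 2 neighbours → 1 H
Totals → C:9, H:9, N:1, O:3.

C9H9NO3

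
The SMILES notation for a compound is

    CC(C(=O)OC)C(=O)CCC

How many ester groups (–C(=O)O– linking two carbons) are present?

1

The ester motif appears at heavy-atom position 3 in the SMILES.
Other groups present: 1 ketone.
Ester count: 1.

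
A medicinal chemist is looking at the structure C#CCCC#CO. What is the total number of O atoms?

1

Scan the SMILES for O atoms (remember two-letter symbols like Cl and Br are single atoms).
Oxygen count: 1.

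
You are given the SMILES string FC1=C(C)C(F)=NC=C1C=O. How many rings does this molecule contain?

1

In SMILES, each pair of matching ring-closure digits denotes one ring-closing bond; the number of such bonds equals the number of independent rings.
Ring-closure bonds here: 1.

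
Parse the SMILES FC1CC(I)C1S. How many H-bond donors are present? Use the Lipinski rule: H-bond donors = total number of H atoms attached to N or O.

Donors: find every N or O and count the H atoms it carries.
  (no N or O atoms present)
Lipinski HBD = 0.

0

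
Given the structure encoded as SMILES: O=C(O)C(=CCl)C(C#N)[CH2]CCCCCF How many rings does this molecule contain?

In SMILES, each pair of matching ring-closure digits denotes one ring-closing bond; the number of such bonds equals the number of independent rings.
Ring-closure bonds here: 0.

0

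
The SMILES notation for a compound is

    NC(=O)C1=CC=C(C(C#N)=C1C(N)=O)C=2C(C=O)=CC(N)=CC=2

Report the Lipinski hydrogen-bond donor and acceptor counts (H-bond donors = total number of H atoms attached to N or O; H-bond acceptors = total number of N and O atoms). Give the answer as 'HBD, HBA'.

6, 7

Donors: find every N or O and count the H atoms it carries.
  atom 1 (N): bond orders sum to 1 → 2 H
  atom 3 (O): bond orders sum to 2 → 0 H
  atom 10 (N): bond orders sum to 3 → 0 H
  atom 13 (N): bond orders sum to 1 → 2 H
  atom 14 (O): bond orders sum to 2 → 0 H
  atom 18 (O): bond orders sum to 2 → 0 H
  atom 21 (N): bond orders sum to 1 → 2 H
Lipinski HBD = 6.
Acceptors: N atoms = 4, O atoms = 3 → HBA = 7.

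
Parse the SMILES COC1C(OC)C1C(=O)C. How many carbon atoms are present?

Count every carbon token in the SMILES (each C, including those in ring-closure positions and inside branches).
Carbon count: 7.

7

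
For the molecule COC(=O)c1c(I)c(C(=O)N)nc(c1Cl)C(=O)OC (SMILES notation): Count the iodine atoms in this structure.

Scan the SMILES for I atoms (remember two-letter symbols like Cl and Br are single atoms).
Iodine count: 1.

1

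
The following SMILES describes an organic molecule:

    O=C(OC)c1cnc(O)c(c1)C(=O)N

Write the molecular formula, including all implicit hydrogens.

C8H8N2O4

Walk through each heavy atom and fill implicit hydrogens from standard valence (C 4, N 3, O 2, S 2, halogen 1); for lowercase aromatic atoms, an aromatic c carries 1 H when it has two neighbours and 0 H with three, and aromatic n carries 0 H:
  atom 1: O, bond orders sum to 2 (valence 2) → 0 H
  atom 2: C, bond orders sum to 4 (valence 4) → 0 H
  atom 3: O, bond orders sum to 2 (valence 2) → 0 H
  atom 4: C, bond orders sum to 1 (valence 4) → 3 H
  atom 5: aromatic c, 3 neighbours → 0 H
  atom 6: aromatic c, 2 neighbours → 1 H
  atom 7: aromatic n, 2 neighbours → 0 H
  atom 8: aromatic c, 3 neighbours → 0 H
  atom 9: O, bond orders sum to 1 (valence 2) → 1 H
  atom 10: aromatic c, 3 neighbours → 0 H
  atom 11: aromatic c, 2 neighbours → 1 H
  atom 12: C, bond orders sum to 4 (valence 4) → 0 H
  atom 13: O, bond orders sum to 2 (valence 2) → 0 H
  atom 14: N, bond orders sum to 1 (valence 3) → 2 H
Totals → C:8, H:8, N:2, O:4.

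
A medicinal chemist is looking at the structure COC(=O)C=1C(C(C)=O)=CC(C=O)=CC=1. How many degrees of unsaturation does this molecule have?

7

Degree of unsaturation = (number of rings) + (number of π bonds).
Ring closures in the SMILES: 1.
π bonds: 6 double bonds (each 1 DoU) → 6 DoU from unsaturation.
Total DoU = 1 + 6 = 7.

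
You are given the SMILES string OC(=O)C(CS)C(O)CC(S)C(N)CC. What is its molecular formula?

Walk through each heavy atom and fill implicit hydrogens from standard valence (C 4, N 3, O 2, S 2, halogen 1):
  atom 1: O, bond orders sum to 1 (valence 2) → 1 H
  atom 2: C, bond orders sum to 4 (valence 4) → 0 H
  atom 3: O, bond orders sum to 2 (valence 2) → 0 H
  atom 4: C, bond orders sum to 3 (valence 4) → 1 H
  atom 5: C, bond orders sum to 2 (valence 4) → 2 H
  atom 6: S, bond orders sum to 1 (valence 2) → 1 H
  atom 7: C, bond orders sum to 3 (valence 4) → 1 H
  atom 8: O, bond orders sum to 1 (valence 2) → 1 H
  atom 9: C, bond orders sum to 2 (valence 4) → 2 H
  atom 10: C, bond orders sum to 3 (valence 4) → 1 H
  atom 11: S, bond orders sum to 1 (valence 2) → 1 H
  atom 12: C, bond orders sum to 3 (valence 4) → 1 H
  atom 13: N, bond orders sum to 1 (valence 3) → 2 H
  atom 14: C, bond orders sum to 2 (valence 4) → 2 H
  atom 15: C, bond orders sum to 1 (valence 4) → 3 H
Totals → C:9, H:19, N:1, O:3, S:2.
In Hill order: C9H19NO3S2.

C9H19NO3S2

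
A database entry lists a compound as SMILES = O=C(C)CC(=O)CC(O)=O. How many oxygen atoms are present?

Scan the SMILES for O atoms (remember two-letter symbols like Cl and Br are single atoms).
Oxygen count: 4.

4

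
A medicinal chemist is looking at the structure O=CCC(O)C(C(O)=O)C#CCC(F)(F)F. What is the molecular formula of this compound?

C9H9F3O4

Walk through each heavy atom and fill implicit hydrogens from standard valence (C 4, N 3, O 2, S 2, halogen 1):
  atom 1: O, bond orders sum to 2 (valence 2) → 0 H
  atom 2: C, bond orders sum to 3 (valence 4) → 1 H
  atom 3: C, bond orders sum to 2 (valence 4) → 2 H
  atom 4: C, bond orders sum to 3 (valence 4) → 1 H
  atom 5: O, bond orders sum to 1 (valence 2) → 1 H
  atom 6: C, bond orders sum to 3 (valence 4) → 1 H
  atom 7: C, bond orders sum to 4 (valence 4) → 0 H
  atom 8: O, bond orders sum to 1 (valence 2) → 1 H
  atom 9: O, bond orders sum to 2 (valence 2) → 0 H
  atom 10: C, bond orders sum to 4 (valence 4) → 0 H
  atom 11: C, bond orders sum to 4 (valence 4) → 0 H
  atom 12: C, bond orders sum to 2 (valence 4) → 2 H
  atom 13: C, bond orders sum to 4 (valence 4) → 0 H
  atom 14: F (halogen, monovalent) → 0 H
  atom 15: F (halogen, monovalent) → 0 H
  atom 16: F (halogen, monovalent) → 0 H
Totals → C:9, H:9, F:3, O:4.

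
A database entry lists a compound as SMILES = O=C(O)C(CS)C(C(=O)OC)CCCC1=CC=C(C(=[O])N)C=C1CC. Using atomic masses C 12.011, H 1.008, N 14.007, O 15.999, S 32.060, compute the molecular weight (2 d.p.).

First, the molecular formula is C18H25NO5S (counting implicit H from valence).
  C: 18 × 12.011 = 216.198
  H: 25 × 1.008 = 25.200
  N: 1 × 14.007 = 14.007
  O: 5 × 15.999 = 79.995
  S: 1 × 32.060 = 32.060
Sum: 18×12.011 + 25×1.008 + 1×14.007 + 5×15.999 + 1×32.060 = 367.460 → 367.46 g/mol.

367.46 g/mol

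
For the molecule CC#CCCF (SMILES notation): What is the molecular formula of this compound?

C5H7F

Walk through each heavy atom and fill implicit hydrogens from standard valence (C 4, N 3, O 2, S 2, halogen 1):
  atom 1: C, bond orders sum to 1 (valence 4) → 3 H
  atom 2: C, bond orders sum to 4 (valence 4) → 0 H
  atom 3: C, bond orders sum to 4 (valence 4) → 0 H
  atom 4: C, bond orders sum to 2 (valence 4) → 2 H
  atom 5: C, bond orders sum to 2 (valence 4) → 2 H
  atom 6: F (halogen, monovalent) → 0 H
Totals → C:5, H:7, F:1.
In Hill order: C5H7F.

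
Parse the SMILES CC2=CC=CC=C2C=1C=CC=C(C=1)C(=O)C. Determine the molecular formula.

C15H14O

Walk through each heavy atom and fill implicit hydrogens from standard valence (C 4, N 3, O 2, S 2, halogen 1):
  atom 1: C, bond orders sum to 1 (valence 4) → 3 H
  atom 2: C, bond orders sum to 4 (valence 4) → 0 H
  atom 3: C, bond orders sum to 3 (valence 4) → 1 H
  atom 4: C, bond orders sum to 3 (valence 4) → 1 H
  atom 5: C, bond orders sum to 3 (valence 4) → 1 H
  atom 6: C, bond orders sum to 3 (valence 4) → 1 H
  atom 7: C, bond orders sum to 4 (valence 4) → 0 H
  atom 8: C, bond orders sum to 4 (valence 4) → 0 H
  atom 9: C, bond orders sum to 3 (valence 4) → 1 H
  atom 10: C, bond orders sum to 3 (valence 4) → 1 H
  atom 11: C, bond orders sum to 3 (valence 4) → 1 H
  atom 12: C, bond orders sum to 4 (valence 4) → 0 H
  atom 13: C, bond orders sum to 3 (valence 4) → 1 H
  atom 14: C, bond orders sum to 4 (valence 4) → 0 H
  atom 15: O, bond orders sum to 2 (valence 2) → 0 H
  atom 16: C, bond orders sum to 1 (valence 4) → 3 H
Totals → C:15, H:14, O:1.
In Hill order: C15H14O.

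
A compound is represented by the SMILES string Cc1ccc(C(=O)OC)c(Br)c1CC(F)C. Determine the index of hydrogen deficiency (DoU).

Molecular formula: C12H14BrFO2.
DoU = (2C + 2 + N − H − X) / 2, where X is the halogen count and O/S are ignored.
    = (2·12 + 2 + 0 − 14 − 2) / 2 = 10 / 2 = 5.

5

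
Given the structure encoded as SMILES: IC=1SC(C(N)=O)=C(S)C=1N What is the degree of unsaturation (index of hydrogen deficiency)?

Degree of unsaturation = (number of rings) + (number of π bonds).
Ring closures in the SMILES: 1.
π bonds: 3 double bonds (each 1 DoU) → 3 DoU from unsaturation.
Total DoU = 1 + 3 = 4.

4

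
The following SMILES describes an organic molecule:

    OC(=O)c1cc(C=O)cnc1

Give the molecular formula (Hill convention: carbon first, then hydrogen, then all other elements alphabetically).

C7H5NO3

Walk through each heavy atom and fill implicit hydrogens from standard valence (C 4, N 3, O 2, S 2, halogen 1); for lowercase aromatic atoms, an aromatic c carries 1 H when it has two neighbours and 0 H with three, and aromatic n carries 0 H:
  atom 1: O, bond orders sum to 1 (valence 2) → 1 H
  atom 2: C, bond orders sum to 4 (valence 4) → 0 H
  atom 3: O, bond orders sum to 2 (valence 2) → 0 H
  atom 4: aromatic c, 3 neighbours → 0 H
  atom 5: aromatic c, 2 neighbours → 1 H
  atom 6: aromatic c, 3 neighbours → 0 H
  atom 7: C, bond orders sum to 3 (valence 4) → 1 H
  atom 8: O, bond orders sum to 2 (valence 2) → 0 H
  atom 9: aromatic c, 2 neighbours → 1 H
  atom 10: aromatic n, 2 neighbours → 0 H
  atom 11: aromatic c, 2 neighbours → 1 H
Totals → C:7, H:5, N:1, O:3.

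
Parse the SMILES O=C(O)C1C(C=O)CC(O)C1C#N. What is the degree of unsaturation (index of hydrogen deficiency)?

Molecular formula: C8H9NO4.
DoU = (2C + 2 + N − H − X) / 2, where X is the halogen count and O/S are ignored.
    = (2·8 + 2 + 1 − 9 − 0) / 2 = 10 / 2 = 5.

5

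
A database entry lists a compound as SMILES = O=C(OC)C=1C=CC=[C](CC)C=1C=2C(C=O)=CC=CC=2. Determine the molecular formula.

C17H16O3

Walk through each heavy atom and fill implicit hydrogens from standard valence (C 4, N 3, O 2, S 2, halogen 1):
  atom 1: O, bond orders sum to 2 (valence 2) → 0 H
  atom 2: C, bond orders sum to 4 (valence 4) → 0 H
  atom 3: O, bond orders sum to 2 (valence 2) → 0 H
  atom 4: C, bond orders sum to 1 (valence 4) → 3 H
  atom 5: C, bond orders sum to 4 (valence 4) → 0 H
  atom 6: C, bond orders sum to 3 (valence 4) → 1 H
  atom 7: C, bond orders sum to 3 (valence 4) → 1 H
  atom 8: C, bond orders sum to 3 (valence 4) → 1 H
  atom 9: C with explicit H count 0
  atom 10: C, bond orders sum to 2 (valence 4) → 2 H
  atom 11: C, bond orders sum to 1 (valence 4) → 3 H
  atom 12: C, bond orders sum to 4 (valence 4) → 0 H
  atom 13: C, bond orders sum to 4 (valence 4) → 0 H
  atom 14: C, bond orders sum to 4 (valence 4) → 0 H
  atom 15: C, bond orders sum to 3 (valence 4) → 1 H
  atom 16: O, bond orders sum to 2 (valence 2) → 0 H
  atom 17: C, bond orders sum to 3 (valence 4) → 1 H
  atom 18: C, bond orders sum to 3 (valence 4) → 1 H
  atom 19: C, bond orders sum to 3 (valence 4) → 1 H
  atom 20: C, bond orders sum to 3 (valence 4) → 1 H
Totals → C:17, H:16, O:3.
In Hill order: C17H16O3.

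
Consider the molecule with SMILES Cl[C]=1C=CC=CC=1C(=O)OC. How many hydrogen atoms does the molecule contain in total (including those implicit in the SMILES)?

Walk through each heavy atom and fill implicit hydrogens from standard valence (C 4, N 3, O 2, S 2, halogen 1):
  atom 1: Cl (halogen, monovalent) → 0 H
  atom 2: C with explicit H count 0
  atom 3: C, bond orders sum to 3 (valence 4) → 1 H
  atom 4: C, bond orders sum to 3 (valence 4) → 1 H
  atom 5: C, bond orders sum to 3 (valence 4) → 1 H
  atom 6: C, bond orders sum to 3 (valence 4) → 1 H
  atom 7: C, bond orders sum to 4 (valence 4) → 0 H
  atom 8: C, bond orders sum to 4 (valence 4) → 0 H
  atom 9: O, bond orders sum to 2 (valence 2) → 0 H
  atom 10: O, bond orders sum to 2 (valence 2) → 0 H
  atom 11: C, bond orders sum to 1 (valence 4) → 3 H
Total hydrogens: 7.

7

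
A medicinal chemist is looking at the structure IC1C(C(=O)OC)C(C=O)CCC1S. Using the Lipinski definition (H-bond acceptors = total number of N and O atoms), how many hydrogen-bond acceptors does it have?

N atoms: 0; O atoms: 3.
Lipinski HBA = 0 + 3 = 3.

3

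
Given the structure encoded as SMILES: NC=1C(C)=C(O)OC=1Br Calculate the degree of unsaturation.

3

Degree of unsaturation = (number of rings) + (number of π bonds).
Ring closures in the SMILES: 1.
π bonds: 2 double bonds (each 1 DoU) → 2 DoU from unsaturation.
Total DoU = 1 + 2 = 3.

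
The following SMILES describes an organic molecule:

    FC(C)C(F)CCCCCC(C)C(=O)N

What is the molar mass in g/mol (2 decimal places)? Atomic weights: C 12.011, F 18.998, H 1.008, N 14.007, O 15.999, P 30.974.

First, the molecular formula is C11H21F2NO (counting implicit H from valence).
  C: 11 × 12.011 = 132.121
  F: 2 × 18.998 = 37.996
  H: 21 × 1.008 = 21.168
  N: 1 × 14.007 = 14.007
  O: 1 × 15.999 = 15.999
Sum: 11×12.011 + 2×18.998 + 21×1.008 + 1×14.007 + 1×15.999 = 221.291 → 221.29 g/mol.

221.29 g/mol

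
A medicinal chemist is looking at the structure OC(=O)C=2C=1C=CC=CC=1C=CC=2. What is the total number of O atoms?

Scan the SMILES for O atoms (remember two-letter symbols like Cl and Br are single atoms).
Oxygen count: 2.

2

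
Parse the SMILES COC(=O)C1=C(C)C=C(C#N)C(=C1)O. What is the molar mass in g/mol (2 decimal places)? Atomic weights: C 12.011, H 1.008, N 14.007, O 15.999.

First, the molecular formula is C10H9NO3 (counting implicit H from valence).
  C: 10 × 12.011 = 120.110
  H: 9 × 1.008 = 9.072
  N: 1 × 14.007 = 14.007
  O: 3 × 15.999 = 47.997
Sum: 10×12.011 + 9×1.008 + 1×14.007 + 3×15.999 = 191.186 → 191.19 g/mol.

191.19 g/mol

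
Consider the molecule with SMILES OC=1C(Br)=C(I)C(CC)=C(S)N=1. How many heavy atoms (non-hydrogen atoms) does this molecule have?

12

Every atom symbol written in the SMILES (organic subset) is one heavy atom; implicit H are not written.
Heavy atoms by element → Br:1, C:7, I:1, N:1, O:1, S:1.
Total: 12.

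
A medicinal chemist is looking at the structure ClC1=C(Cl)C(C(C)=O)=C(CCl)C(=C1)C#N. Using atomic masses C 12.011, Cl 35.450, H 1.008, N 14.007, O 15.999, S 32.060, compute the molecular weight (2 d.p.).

262.51 g/mol

First, the molecular formula is C10H6Cl3NO (counting implicit H from valence).
  C: 10 × 12.011 = 120.110
  Cl: 3 × 35.450 = 106.350
  H: 6 × 1.008 = 6.048
  N: 1 × 14.007 = 14.007
  O: 1 × 15.999 = 15.999
Sum: 10×12.011 + 3×35.450 + 6×1.008 + 1×14.007 + 1×15.999 = 262.514 → 262.51 g/mol.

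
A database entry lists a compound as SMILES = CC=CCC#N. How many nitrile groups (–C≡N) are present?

The nitrile motif appears at heavy-atom position 5 in the SMILES.
Other groups present: 1 alkene.
Nitrile count: 1.

1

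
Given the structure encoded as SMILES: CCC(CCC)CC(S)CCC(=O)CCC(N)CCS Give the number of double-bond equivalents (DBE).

1

Molecular formula: C16H33NOS2.
DoU = (2C + 2 + N − H − X) / 2, where X is the halogen count and O/S are ignored.
    = (2·16 + 2 + 1 − 33 − 0) / 2 = 2 / 2 = 1.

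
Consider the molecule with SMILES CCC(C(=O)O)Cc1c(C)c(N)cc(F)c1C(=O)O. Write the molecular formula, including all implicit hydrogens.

Walk through each heavy atom and fill implicit hydrogens from standard valence (C 4, N 3, O 2, S 2, halogen 1); for lowercase aromatic atoms, an aromatic c carries 1 H when it has two neighbours and 0 H with three, and aromatic n carries 0 H:
  atom 1: C, bond orders sum to 1 (valence 4) → 3 H
  atom 2: C, bond orders sum to 2 (valence 4) → 2 H
  atom 3: C, bond orders sum to 3 (valence 4) → 1 H
  atom 4: C, bond orders sum to 4 (valence 4) → 0 H
  atom 5: O, bond orders sum to 2 (valence 2) → 0 H
  atom 6: O, bond orders sum to 1 (valence 2) → 1 H
  atom 7: C, bond orders sum to 2 (valence 4) → 2 H
  atom 8: aromatic c, 3 neighbours → 0 H
  atom 9: aromatic c, 3 neighbours → 0 H
  atom 10: C, bond orders sum to 1 (valence 4) → 3 H
  atom 11: aromatic c, 3 neighbours → 0 H
  atom 12: N, bond orders sum to 1 (valence 3) → 2 H
  atom 13: aromatic c, 2 neighbours → 1 H
  atom 14: aromatic c, 3 neighbours → 0 H
  atom 15: F (halogen, monovalent) → 0 H
  atom 16: aromatic c, 3 neighbours → 0 H
  atom 17: C, bond orders sum to 4 (valence 4) → 0 H
  atom 18: O, bond orders sum to 2 (valence 2) → 0 H
  atom 19: O, bond orders sum to 1 (valence 2) → 1 H
Totals → C:13, H:16, F:1, N:1, O:4.

C13H16FNO4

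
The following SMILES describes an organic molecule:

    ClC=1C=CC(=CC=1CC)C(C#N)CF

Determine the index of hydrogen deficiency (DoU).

6

Molecular formula: C11H11ClFN.
DoU = (2C + 2 + N − H − X) / 2, where X is the halogen count and O/S are ignored.
    = (2·11 + 2 + 1 − 11 − 2) / 2 = 12 / 2 = 6.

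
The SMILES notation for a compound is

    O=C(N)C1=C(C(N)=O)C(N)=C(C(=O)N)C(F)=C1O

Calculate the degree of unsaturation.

Molecular formula: C9H9FN4O4.
DoU = (2C + 2 + N − H − X) / 2, where X is the halogen count and O/S are ignored.
    = (2·9 + 2 + 4 − 9 − 1) / 2 = 14 / 2 = 7.

7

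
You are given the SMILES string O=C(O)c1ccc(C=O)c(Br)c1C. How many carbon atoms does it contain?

Count every carbon token in the SMILES (each C, including those in ring-closure positions and inside branches).
Carbon count: 9.

9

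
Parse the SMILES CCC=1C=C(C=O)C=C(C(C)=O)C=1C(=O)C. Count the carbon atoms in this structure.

Count every carbon token in the SMILES (each C, including those in ring-closure positions and inside branches).
Carbon count: 13.

13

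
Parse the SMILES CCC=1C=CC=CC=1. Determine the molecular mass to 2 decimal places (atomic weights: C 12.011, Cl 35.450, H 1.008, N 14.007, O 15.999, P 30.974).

106.17 g/mol

First, the molecular formula is C8H10 (counting implicit H from valence).
  C: 8 × 12.011 = 96.088
  H: 10 × 1.008 = 10.080
Sum: 8×12.011 + 10×1.008 = 106.168 → 106.17 g/mol.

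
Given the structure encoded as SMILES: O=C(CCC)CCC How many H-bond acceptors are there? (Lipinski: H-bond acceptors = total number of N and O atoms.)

1

N atoms: 0; O atoms: 1.
Lipinski HBA = 0 + 1 = 1.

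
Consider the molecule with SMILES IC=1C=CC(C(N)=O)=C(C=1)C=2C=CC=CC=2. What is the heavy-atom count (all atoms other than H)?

16

Every atom symbol written in the SMILES (organic subset) is one heavy atom; implicit H are not written.
Heavy atoms by element → C:13, I:1, N:1, O:1.
Total: 16.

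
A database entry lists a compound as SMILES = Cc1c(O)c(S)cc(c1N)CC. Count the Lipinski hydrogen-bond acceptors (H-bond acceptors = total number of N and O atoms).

2

N atoms: 1; O atoms: 1.
Lipinski HBA = 1 + 1 = 2.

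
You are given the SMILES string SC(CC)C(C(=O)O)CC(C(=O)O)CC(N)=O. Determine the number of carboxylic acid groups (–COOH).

The carboxylic acid motif appears at heavy-atom positions 6, 11 in the SMILES.
Other groups present: 1 amide, 1 thiol.
Carboxylic acid count: 2.

2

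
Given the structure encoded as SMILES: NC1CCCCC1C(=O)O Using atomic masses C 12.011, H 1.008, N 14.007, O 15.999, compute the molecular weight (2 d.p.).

143.19 g/mol

First, the molecular formula is C7H13NO2 (counting implicit H from valence).
  C: 7 × 12.011 = 84.077
  H: 13 × 1.008 = 13.104
  N: 1 × 14.007 = 14.007
  O: 2 × 15.999 = 31.998
Sum: 7×12.011 + 13×1.008 + 1×14.007 + 2×15.999 = 143.186 → 143.19 g/mol.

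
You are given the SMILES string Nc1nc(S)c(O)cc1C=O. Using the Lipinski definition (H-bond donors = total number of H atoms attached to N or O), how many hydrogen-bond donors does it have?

Donors: find every N or O and count the H atoms it carries.
  atom 1 (N): bond orders sum to 1 → 2 H
  atom 3 (N): bond orders sum to 3 → 0 H
  atom 7 (O): bond orders sum to 1 → 1 H
  atom 11 (O): bond orders sum to 2 → 0 H
Lipinski HBD = 3.

3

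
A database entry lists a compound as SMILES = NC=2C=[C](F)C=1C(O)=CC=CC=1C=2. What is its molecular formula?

Walk through each heavy atom and fill implicit hydrogens from standard valence (C 4, N 3, O 2, S 2, halogen 1):
  atom 1: N, bond orders sum to 1 (valence 3) → 2 H
  atom 2: C, bond orders sum to 4 (valence 4) → 0 H
  atom 3: C, bond orders sum to 3 (valence 4) → 1 H
  atom 4: C with explicit H count 0
  atom 5: F (halogen, monovalent) → 0 H
  atom 6: C, bond orders sum to 4 (valence 4) → 0 H
  atom 7: C, bond orders sum to 4 (valence 4) → 0 H
  atom 8: O, bond orders sum to 1 (valence 2) → 1 H
  atom 9: C, bond orders sum to 3 (valence 4) → 1 H
  atom 10: C, bond orders sum to 3 (valence 4) → 1 H
  atom 11: C, bond orders sum to 3 (valence 4) → 1 H
  atom 12: C, bond orders sum to 4 (valence 4) → 0 H
  atom 13: C, bond orders sum to 3 (valence 4) → 1 H
Totals → C:10, H:8, F:1, N:1, O:1.
In Hill order: C10H8FNO.

C10H8FNO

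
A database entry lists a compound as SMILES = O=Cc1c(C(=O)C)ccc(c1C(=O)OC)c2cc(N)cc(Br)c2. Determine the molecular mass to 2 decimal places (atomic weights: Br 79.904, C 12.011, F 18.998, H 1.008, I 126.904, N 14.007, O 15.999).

First, the molecular formula is C17H14BrNO4 (counting implicit H from valence).
  Br: 1 × 79.904 = 79.904
  C: 17 × 12.011 = 204.187
  H: 14 × 1.008 = 14.112
  N: 1 × 14.007 = 14.007
  O: 4 × 15.999 = 63.996
Sum: 1×79.904 + 17×12.011 + 14×1.008 + 1×14.007 + 4×15.999 = 376.206 → 376.21 g/mol.

376.21 g/mol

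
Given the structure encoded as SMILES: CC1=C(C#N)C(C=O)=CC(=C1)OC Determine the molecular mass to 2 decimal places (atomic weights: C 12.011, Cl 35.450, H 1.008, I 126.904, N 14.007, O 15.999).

First, the molecular formula is C10H9NO2 (counting implicit H from valence).
  C: 10 × 12.011 = 120.110
  H: 9 × 1.008 = 9.072
  N: 1 × 14.007 = 14.007
  O: 2 × 15.999 = 31.998
Sum: 10×12.011 + 9×1.008 + 1×14.007 + 2×15.999 = 175.187 → 175.19 g/mol.

175.19 g/mol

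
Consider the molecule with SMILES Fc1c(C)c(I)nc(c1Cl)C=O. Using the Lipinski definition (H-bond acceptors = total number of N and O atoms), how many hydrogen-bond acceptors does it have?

N atoms: 1; O atoms: 1.
Lipinski HBA = 1 + 1 = 2.

2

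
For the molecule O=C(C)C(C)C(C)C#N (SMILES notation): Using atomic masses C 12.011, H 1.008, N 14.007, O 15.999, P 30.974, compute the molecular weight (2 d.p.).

First, the molecular formula is C7H11NO (counting implicit H from valence).
  C: 7 × 12.011 = 84.077
  H: 11 × 1.008 = 11.088
  N: 1 × 14.007 = 14.007
  O: 1 × 15.999 = 15.999
Sum: 7×12.011 + 11×1.008 + 1×14.007 + 1×15.999 = 125.171 → 125.17 g/mol.

125.17 g/mol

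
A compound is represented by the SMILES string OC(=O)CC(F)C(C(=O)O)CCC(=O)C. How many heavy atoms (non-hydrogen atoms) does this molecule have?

Every atom symbol written in the SMILES (organic subset) is one heavy atom; implicit H are not written.
Heavy atoms by element → C:9, F:1, O:5.
Total: 15.

15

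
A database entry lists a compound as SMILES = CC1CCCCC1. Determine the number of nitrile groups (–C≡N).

0

Scan the SMILES for the nitrile motif — none present.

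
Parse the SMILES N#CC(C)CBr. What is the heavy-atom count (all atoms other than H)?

Every atom symbol written in the SMILES (organic subset) is one heavy atom; implicit H are not written.
Heavy atoms by element → Br:1, C:4, N:1.
Total: 6.

6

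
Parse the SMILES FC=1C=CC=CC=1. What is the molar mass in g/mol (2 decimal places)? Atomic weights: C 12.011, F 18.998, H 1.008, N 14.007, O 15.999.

First, the molecular formula is C6H5F (counting implicit H from valence).
  C: 6 × 12.011 = 72.066
  F: 1 × 18.998 = 18.998
  H: 5 × 1.008 = 5.040
Sum: 6×12.011 + 1×18.998 + 5×1.008 = 96.104 → 96.10 g/mol.

96.10 g/mol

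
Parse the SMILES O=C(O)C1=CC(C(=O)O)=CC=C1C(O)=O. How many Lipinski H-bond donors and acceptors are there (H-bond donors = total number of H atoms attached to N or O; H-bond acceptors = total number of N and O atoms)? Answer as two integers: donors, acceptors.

Donors: find every N or O and count the H atoms it carries.
  atom 1 (O): bond orders sum to 2 → 0 H
  atom 3 (O): bond orders sum to 1 → 1 H
  atom 8 (O): bond orders sum to 2 → 0 H
  atom 9 (O): bond orders sum to 1 → 1 H
  atom 14 (O): bond orders sum to 1 → 1 H
  atom 15 (O): bond orders sum to 2 → 0 H
Lipinski HBD = 3.
Acceptors: N atoms = 0, O atoms = 6 → HBA = 6.

3, 6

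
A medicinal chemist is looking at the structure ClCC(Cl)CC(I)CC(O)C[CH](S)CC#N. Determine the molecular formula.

C10H16Cl2INOS

Walk through each heavy atom and fill implicit hydrogens from standard valence (C 4, N 3, O 2, S 2, halogen 1):
  atom 1: Cl (halogen, monovalent) → 0 H
  atom 2: C, bond orders sum to 2 (valence 4) → 2 H
  atom 3: C, bond orders sum to 3 (valence 4) → 1 H
  atom 4: Cl (halogen, monovalent) → 0 H
  atom 5: C, bond orders sum to 2 (valence 4) → 2 H
  atom 6: C, bond orders sum to 3 (valence 4) → 1 H
  atom 7: I (halogen, monovalent) → 0 H
  atom 8: C, bond orders sum to 2 (valence 4) → 2 H
  atom 9: C, bond orders sum to 3 (valence 4) → 1 H
  atom 10: O, bond orders sum to 1 (valence 2) → 1 H
  atom 11: C, bond orders sum to 2 (valence 4) → 2 H
  atom 12: C with explicit H count 1
  atom 13: S, bond orders sum to 1 (valence 2) → 1 H
  atom 14: C, bond orders sum to 2 (valence 4) → 2 H
  atom 15: C, bond orders sum to 4 (valence 4) → 0 H
  atom 16: N, bond orders sum to 3 (valence 3) → 0 H
Totals → C:10, H:16, Cl:2, I:1, N:1, O:1, S:1.
In Hill order: C10H16Cl2INOS.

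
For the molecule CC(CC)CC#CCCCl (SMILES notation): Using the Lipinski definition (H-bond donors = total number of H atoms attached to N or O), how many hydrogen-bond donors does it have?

0

Donors: find every N or O and count the H atoms it carries.
  (no N or O atoms present)
Lipinski HBD = 0.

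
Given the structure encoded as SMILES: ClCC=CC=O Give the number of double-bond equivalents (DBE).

2

Degree of unsaturation = (number of rings) + (number of π bonds).
Ring closures in the SMILES: 0.
π bonds: 2 double bonds (each 1 DoU) → 2 DoU from unsaturation.
Total DoU = 0 + 2 = 2.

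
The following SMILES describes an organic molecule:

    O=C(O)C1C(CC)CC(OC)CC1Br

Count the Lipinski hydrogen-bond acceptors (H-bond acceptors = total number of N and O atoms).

N atoms: 0; O atoms: 3.
Lipinski HBA = 0 + 3 = 3.

3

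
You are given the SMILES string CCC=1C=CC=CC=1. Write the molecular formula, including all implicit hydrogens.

C8H10

Walk through each heavy atom and fill implicit hydrogens from standard valence (C 4, N 3, O 2, S 2, halogen 1):
  atom 1: C, bond orders sum to 1 (valence 4) → 3 H
  atom 2: C, bond orders sum to 2 (valence 4) → 2 H
  atom 3: C, bond orders sum to 4 (valence 4) → 0 H
  atom 4: C, bond orders sum to 3 (valence 4) → 1 H
  atom 5: C, bond orders sum to 3 (valence 4) → 1 H
  atom 6: C, bond orders sum to 3 (valence 4) → 1 H
  atom 7: C, bond orders sum to 3 (valence 4) → 1 H
  atom 8: C, bond orders sum to 3 (valence 4) → 1 H
Totals → C:8, H:10.
In Hill order: C8H10.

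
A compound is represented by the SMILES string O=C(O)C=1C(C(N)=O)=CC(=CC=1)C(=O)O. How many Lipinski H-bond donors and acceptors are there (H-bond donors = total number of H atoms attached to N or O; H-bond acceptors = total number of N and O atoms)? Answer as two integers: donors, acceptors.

Donors: find every N or O and count the H atoms it carries.
  atom 1 (O): bond orders sum to 2 → 0 H
  atom 3 (O): bond orders sum to 1 → 1 H
  atom 7 (N): bond orders sum to 1 → 2 H
  atom 8 (O): bond orders sum to 2 → 0 H
  atom 14 (O): bond orders sum to 2 → 0 H
  atom 15 (O): bond orders sum to 1 → 1 H
Lipinski HBD = 4.
Acceptors: N atoms = 1, O atoms = 5 → HBA = 6.

4, 6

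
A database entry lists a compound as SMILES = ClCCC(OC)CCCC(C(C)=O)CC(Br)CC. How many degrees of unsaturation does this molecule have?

Degree of unsaturation = (number of rings) + (number of π bonds).
Ring closures in the SMILES: 0.
π bonds: 1 double bond (each 1 DoU) → 1 DoU from unsaturation.
Total DoU = 0 + 1 = 1.

1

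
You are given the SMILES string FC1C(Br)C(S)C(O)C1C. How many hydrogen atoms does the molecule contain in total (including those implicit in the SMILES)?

Walk through each heavy atom and fill implicit hydrogens from standard valence (C 4, N 3, O 2, S 2, halogen 1):
  atom 1: F (halogen, monovalent) → 0 H
  atom 2: C, bond orders sum to 3 (valence 4) → 1 H
  atom 3: C, bond orders sum to 3 (valence 4) → 1 H
  atom 4: Br (halogen, monovalent) → 0 H
  atom 5: C, bond orders sum to 3 (valence 4) → 1 H
  atom 6: S, bond orders sum to 1 (valence 2) → 1 H
  atom 7: C, bond orders sum to 3 (valence 4) → 1 H
  atom 8: O, bond orders sum to 1 (valence 2) → 1 H
  atom 9: C, bond orders sum to 3 (valence 4) → 1 H
  atom 10: C, bond orders sum to 1 (valence 4) → 3 H
Total hydrogens: 10.

10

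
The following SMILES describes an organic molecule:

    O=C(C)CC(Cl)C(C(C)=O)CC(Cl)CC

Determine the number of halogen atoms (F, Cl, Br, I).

2

Halogen atoms appear at heavy-atom positions 6, 13 (2×Cl).
Other groups present: 2 ketone.
Halogen count: 2.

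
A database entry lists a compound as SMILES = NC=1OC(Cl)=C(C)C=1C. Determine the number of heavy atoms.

Every atom symbol written in the SMILES (organic subset) is one heavy atom; implicit H are not written.
Heavy atoms by element → C:6, Cl:1, N:1, O:1.
Total: 9.

9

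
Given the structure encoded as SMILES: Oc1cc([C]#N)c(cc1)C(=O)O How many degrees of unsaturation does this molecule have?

7

Molecular formula: C8H5NO3.
DoU = (2C + 2 + N − H − X) / 2, where X is the halogen count and O/S are ignored.
    = (2·8 + 2 + 1 − 5 − 0) / 2 = 14 / 2 = 7.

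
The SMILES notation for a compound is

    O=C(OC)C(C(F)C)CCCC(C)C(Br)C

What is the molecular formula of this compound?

Walk through each heavy atom and fill implicit hydrogens from standard valence (C 4, N 3, O 2, S 2, halogen 1):
  atom 1: O, bond orders sum to 2 (valence 2) → 0 H
  atom 2: C, bond orders sum to 4 (valence 4) → 0 H
  atom 3: O, bond orders sum to 2 (valence 2) → 0 H
  atom 4: C, bond orders sum to 1 (valence 4) → 3 H
  atom 5: C, bond orders sum to 3 (valence 4) → 1 H
  atom 6: C, bond orders sum to 3 (valence 4) → 1 H
  atom 7: F (halogen, monovalent) → 0 H
  atom 8: C, bond orders sum to 1 (valence 4) → 3 H
  atom 9: C, bond orders sum to 2 (valence 4) → 2 H
  atom 10: C, bond orders sum to 2 (valence 4) → 2 H
  atom 11: C, bond orders sum to 2 (valence 4) → 2 H
  atom 12: C, bond orders sum to 3 (valence 4) → 1 H
  atom 13: C, bond orders sum to 1 (valence 4) → 3 H
  atom 14: C, bond orders sum to 3 (valence 4) → 1 H
  atom 15: Br (halogen, monovalent) → 0 H
  atom 16: C, bond orders sum to 1 (valence 4) → 3 H
Totals → C:12, H:22, Br:1, F:1, O:2.
In Hill order: C12H22BrFO2.

C12H22BrFO2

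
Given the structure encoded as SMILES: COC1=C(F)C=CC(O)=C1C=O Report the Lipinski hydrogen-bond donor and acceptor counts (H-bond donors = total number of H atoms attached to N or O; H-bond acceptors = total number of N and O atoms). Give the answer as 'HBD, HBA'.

Donors: find every N or O and count the H atoms it carries.
  atom 2 (O): bond orders sum to 2 → 0 H
  atom 9 (O): bond orders sum to 1 → 1 H
  atom 12 (O): bond orders sum to 2 → 0 H
Lipinski HBD = 1.
Acceptors: N atoms = 0, O atoms = 3 → HBA = 3.

1, 3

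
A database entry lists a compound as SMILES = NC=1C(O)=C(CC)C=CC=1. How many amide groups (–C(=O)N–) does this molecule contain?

Scan the SMILES for the amide motif — none present.
Groups that are present: 1 hydroxyl, 1 primary amine.

0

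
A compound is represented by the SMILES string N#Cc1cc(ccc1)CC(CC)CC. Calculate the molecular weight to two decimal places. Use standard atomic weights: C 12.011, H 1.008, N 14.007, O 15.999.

First, the molecular formula is C13H17N (counting implicit H from valence).
  C: 13 × 12.011 = 156.143
  H: 17 × 1.008 = 17.136
  N: 1 × 14.007 = 14.007
Sum: 13×12.011 + 17×1.008 + 1×14.007 = 187.286 → 187.29 g/mol.

187.29 g/mol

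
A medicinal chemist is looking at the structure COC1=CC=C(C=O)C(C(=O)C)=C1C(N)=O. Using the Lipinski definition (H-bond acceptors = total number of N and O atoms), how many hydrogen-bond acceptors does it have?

N atoms: 1; O atoms: 4.
Lipinski HBA = 1 + 4 = 5.

5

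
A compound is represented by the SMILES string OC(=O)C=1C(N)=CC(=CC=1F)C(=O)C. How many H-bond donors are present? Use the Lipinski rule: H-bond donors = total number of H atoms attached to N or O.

3

Donors: find every N or O and count the H atoms it carries.
  atom 1 (O): bond orders sum to 1 → 1 H
  atom 3 (O): bond orders sum to 2 → 0 H
  atom 6 (N): bond orders sum to 1 → 2 H
  atom 13 (O): bond orders sum to 2 → 0 H
Lipinski HBD = 3.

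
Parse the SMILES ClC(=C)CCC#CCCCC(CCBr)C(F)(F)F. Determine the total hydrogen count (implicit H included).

17

Walk through each heavy atom and fill implicit hydrogens from standard valence (C 4, N 3, O 2, S 2, halogen 1):
  atom 1: Cl (halogen, monovalent) → 0 H
  atom 2: C, bond orders sum to 4 (valence 4) → 0 H
  atom 3: C, bond orders sum to 2 (valence 4) → 2 H
  atom 4: C, bond orders sum to 2 (valence 4) → 2 H
  atom 5: C, bond orders sum to 2 (valence 4) → 2 H
  atom 6: C, bond orders sum to 4 (valence 4) → 0 H
  atom 7: C, bond orders sum to 4 (valence 4) → 0 H
  atom 8: C, bond orders sum to 2 (valence 4) → 2 H
  atom 9: C, bond orders sum to 2 (valence 4) → 2 H
  atom 10: C, bond orders sum to 2 (valence 4) → 2 H
  atom 11: C, bond orders sum to 3 (valence 4) → 1 H
  atom 12: C, bond orders sum to 2 (valence 4) → 2 H
  atom 13: C, bond orders sum to 2 (valence 4) → 2 H
  atom 14: Br (halogen, monovalent) → 0 H
  atom 15: C, bond orders sum to 4 (valence 4) → 0 H
  atom 16: F (halogen, monovalent) → 0 H
  atom 17: F (halogen, monovalent) → 0 H
  atom 18: F (halogen, monovalent) → 0 H
Total hydrogens: 17.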